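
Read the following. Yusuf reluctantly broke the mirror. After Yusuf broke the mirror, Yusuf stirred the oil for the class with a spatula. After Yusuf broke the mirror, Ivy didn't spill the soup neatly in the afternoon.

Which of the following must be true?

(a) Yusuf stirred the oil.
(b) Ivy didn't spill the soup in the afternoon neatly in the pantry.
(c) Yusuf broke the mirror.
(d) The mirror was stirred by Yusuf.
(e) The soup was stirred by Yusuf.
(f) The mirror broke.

(a), (b), (c), (f)

(a) Entailed — dropping 'for the class', 'with a spatula' leaves a sub-description the original still satisfies.
(b) Entailed — under negation, adding a further restriction is entailed: if no such spilling event occurred, none occurred in the pantry either.
(c) Entailed — dropping 'reluctantly' leaves a sub-description the original still satisfies.
(d) Not entailed — Yusuf stirred the oil, not the mirror; the mirror belongs to the breaking event.
(e) Not entailed — Yusuf stirred the oil, not the soup; the soup belongs to the spilling event.
(f) Entailed — 'Yusuf broke the mirror' is causative; it entails the inchoative 'the mirror broke'.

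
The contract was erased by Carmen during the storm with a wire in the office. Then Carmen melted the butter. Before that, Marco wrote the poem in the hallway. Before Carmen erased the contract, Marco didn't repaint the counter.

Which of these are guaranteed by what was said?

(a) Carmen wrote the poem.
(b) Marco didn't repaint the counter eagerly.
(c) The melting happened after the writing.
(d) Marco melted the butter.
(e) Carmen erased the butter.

(b), (c)

(a) Not entailed — the passage has Marco writing the poem, not Carmen.
(b) Entailed — under negation, adding a further restriction is entailed: if no such repainting event occurred, none occurred eagerly either.
(c) Entailed — the narrative places the writing before the melting.
(d) Not entailed — the passage has Carmen melting the butter, not Marco.
(e) Not entailed — Carmen erased the contract, not the butter; the butter belongs to the melting event.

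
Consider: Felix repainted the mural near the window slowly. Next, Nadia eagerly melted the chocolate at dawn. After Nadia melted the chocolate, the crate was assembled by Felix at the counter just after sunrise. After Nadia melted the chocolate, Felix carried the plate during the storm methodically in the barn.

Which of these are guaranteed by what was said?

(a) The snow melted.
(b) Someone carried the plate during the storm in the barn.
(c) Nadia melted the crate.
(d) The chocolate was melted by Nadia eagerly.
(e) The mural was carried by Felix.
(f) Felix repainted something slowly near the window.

(b), (d), (f)

(a) Not entailed — the chocolate is what melted, not the snow.
(b) Entailed — dropping 'methodically' and generalizing the agent leaves a sub-description the original still satisfies.
(c) Not entailed — Nadia melted the chocolate, not the crate; the crate belongs to the assembling event.
(d) Entailed — the original entails any weakening of itself; this just drops 'at dawn'.
(e) Not entailed — Felix carried the plate, not the mural; the mural belongs to the repainting event.
(f) Entailed — generalizing the patient leaves a sub-description the original still satisfies.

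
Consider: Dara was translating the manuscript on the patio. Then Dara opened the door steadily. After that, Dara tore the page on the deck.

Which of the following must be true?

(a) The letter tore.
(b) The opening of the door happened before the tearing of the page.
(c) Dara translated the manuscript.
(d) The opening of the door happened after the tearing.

(b)

(a) Not entailed — the page is what tore, not the letter.
(b) Entailed — the narrative places the opening before the tearing.
(c) Not entailed — 'was translating' is progressive on an accomplishment; it does not entail the completed 'translated'.
(d) Not entailed — the narrative places the opening before the tearing, not after.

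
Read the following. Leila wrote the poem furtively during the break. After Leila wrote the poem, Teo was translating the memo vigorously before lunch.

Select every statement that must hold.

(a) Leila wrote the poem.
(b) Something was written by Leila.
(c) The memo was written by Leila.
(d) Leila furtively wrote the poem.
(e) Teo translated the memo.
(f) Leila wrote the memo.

(a), (b), (d)

(a) Entailed — dropping 'furtively', 'during the break' leaves a sub-description the original still satisfies.
(b) Entailed — dropping 'furtively', 'during the break' and generalizing the patient leaves a sub-description the original still satisfies.
(c) Not entailed — Leila wrote the poem, not the memo; the memo belongs to the translating event.
(d) Entailed — dropping 'during the break' leaves a sub-description the original still satisfies.
(e) Not entailed — 'was translating' is progressive on an accomplishment; it does not entail the completed 'translated'.
(f) Not entailed — Leila wrote the poem, not the memo; the memo belongs to the translating event.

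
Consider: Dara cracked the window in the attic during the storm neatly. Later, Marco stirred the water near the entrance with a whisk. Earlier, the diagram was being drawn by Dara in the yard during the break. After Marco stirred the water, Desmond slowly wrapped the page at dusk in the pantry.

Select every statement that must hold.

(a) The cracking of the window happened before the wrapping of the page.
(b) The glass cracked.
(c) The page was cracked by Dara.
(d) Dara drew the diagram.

(a) Entailed — the narrative places the cracking before the wrapping.
(b) Not entailed — the window is what cracked, not the glass.
(c) Not entailed — Dara cracked the window, not the page; the page belongs to the wrapping event.
(d) Not entailed — 'was drawing' is progressive on an accomplishment; it does not entail the completed 'drew'.

(a)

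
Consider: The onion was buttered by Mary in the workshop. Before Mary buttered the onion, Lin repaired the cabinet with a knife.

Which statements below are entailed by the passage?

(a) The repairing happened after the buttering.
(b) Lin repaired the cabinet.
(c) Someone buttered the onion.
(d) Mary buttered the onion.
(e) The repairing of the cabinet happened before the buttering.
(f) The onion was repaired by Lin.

(b), (c), (d), (e)

(a) Not entailed — the narrative places the repairing before the buttering, not after.
(b) Entailed — this follows by dropping conjuncts from the repairing event's description.
(c) Entailed — dropping 'in the workshop' and generalizing the agent leaves a sub-description the original still satisfies.
(d) Entailed — dropping 'in the workshop' leaves a sub-description the original still satisfies.
(e) Entailed — the narrative places the repairing before the buttering.
(f) Not entailed — Lin repaired the cabinet, not the onion; the onion belongs to the buttering event.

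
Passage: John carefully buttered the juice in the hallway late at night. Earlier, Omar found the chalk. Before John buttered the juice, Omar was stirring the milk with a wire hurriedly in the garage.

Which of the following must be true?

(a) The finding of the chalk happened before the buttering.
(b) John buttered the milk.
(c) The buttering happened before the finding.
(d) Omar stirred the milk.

(a), (d)

(a) Entailed — the narrative places the finding before the buttering.
(b) Not entailed — John buttered the juice, not the milk; the milk belongs to the stirring event.
(c) Not entailed — the narrative places the finding before the buttering, not after.
(d) Entailed — 'stir' is an activity; 'was stirring' entails that some stirring happened, so 'stirred' holds.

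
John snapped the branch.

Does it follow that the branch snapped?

yes

'John snapped the branch' is the causative; it entails the inchoative 'the branch snapped'.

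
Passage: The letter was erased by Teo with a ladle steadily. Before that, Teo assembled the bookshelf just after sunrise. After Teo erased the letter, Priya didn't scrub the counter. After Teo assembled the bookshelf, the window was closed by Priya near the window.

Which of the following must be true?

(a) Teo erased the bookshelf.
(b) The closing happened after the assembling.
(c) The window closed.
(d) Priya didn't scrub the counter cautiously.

(a) Not entailed — Teo erased the letter, not the bookshelf; the bookshelf belongs to the assembling event.
(b) Entailed — the narrative places the assembling before the closing.
(c) Entailed — 'Priya closed the window' is causative; it entails the inchoative 'the window closed'.
(d) Entailed — under negation, adding a further restriction is entailed: if no such scrubbing event occurred, none occurred cautiously either.

(b), (c), (d)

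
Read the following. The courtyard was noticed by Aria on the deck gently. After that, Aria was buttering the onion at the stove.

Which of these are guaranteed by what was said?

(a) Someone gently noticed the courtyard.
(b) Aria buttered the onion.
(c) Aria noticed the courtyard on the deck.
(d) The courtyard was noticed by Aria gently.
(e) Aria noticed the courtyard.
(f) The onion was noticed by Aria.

(a) Entailed — the original entails any weakening of itself; this just drops 'on the deck' and generalizes the agent.
(b) Not entailed — 'was buttering' is progressive on an accomplishment; it does not entail the completed 'buttered'.
(c) Entailed — the original entails any weakening of itself; this just drops 'gently'.
(d) Entailed — the original entails any weakening of itself; this just drops 'on the deck'.
(e) Entailed — every conjunct here is already in the original noticing event.
(f) Not entailed — Aria noticed the courtyard, not the onion; the onion belongs to the buttering event.

(a), (c), (d), (e)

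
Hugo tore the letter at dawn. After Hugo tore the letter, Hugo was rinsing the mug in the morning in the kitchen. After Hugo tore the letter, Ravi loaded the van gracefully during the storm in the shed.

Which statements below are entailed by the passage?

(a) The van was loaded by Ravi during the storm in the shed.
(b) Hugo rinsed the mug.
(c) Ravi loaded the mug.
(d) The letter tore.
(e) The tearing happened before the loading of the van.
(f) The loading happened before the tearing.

(a), (b), (d), (e)

(a) Entailed — this follows by dropping conjuncts from the loading event's description.
(b) Entailed — 'rinse' is an activity; 'was rinsing' entails that some rinsing happened, so 'rinsed' holds.
(c) Not entailed — Ravi loaded the van, not the mug; the mug belongs to the rinsing event.
(d) Entailed — 'Hugo tore the letter' is causative; it entails the inchoative 'the letter tore'.
(e) Entailed — the narrative places the tearing before the loading.
(f) Not entailed — the narrative places the tearing before the loading, not after.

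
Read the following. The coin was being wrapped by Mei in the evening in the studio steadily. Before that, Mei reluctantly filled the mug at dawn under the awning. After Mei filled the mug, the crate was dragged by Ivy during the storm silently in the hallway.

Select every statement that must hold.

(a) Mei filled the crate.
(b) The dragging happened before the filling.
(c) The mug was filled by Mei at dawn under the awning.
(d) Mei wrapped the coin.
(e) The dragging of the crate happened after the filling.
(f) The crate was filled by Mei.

(a) Not entailed — Mei filled the mug, not the crate; the crate belongs to the dragging event.
(b) Not entailed — the narrative places the filling before the dragging, not after.
(c) Entailed — the original entails any weakening of itself; this just drops 'reluctantly'.
(d) Not entailed — 'was wrapping' is progressive on an accomplishment; it does not entail the completed 'wrapped'.
(e) Entailed — the narrative places the filling before the dragging.
(f) Not entailed — Mei filled the mug, not the crate; the crate belongs to the dragging event.

(c), (e)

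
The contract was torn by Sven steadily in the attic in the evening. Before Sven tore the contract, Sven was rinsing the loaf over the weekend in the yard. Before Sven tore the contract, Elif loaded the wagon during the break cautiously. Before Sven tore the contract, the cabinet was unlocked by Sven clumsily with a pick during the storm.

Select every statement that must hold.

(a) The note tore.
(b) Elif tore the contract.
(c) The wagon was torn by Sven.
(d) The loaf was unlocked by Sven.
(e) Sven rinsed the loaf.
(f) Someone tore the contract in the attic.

(a) Not entailed — the contract is what tore, not the note.
(b) Not entailed — the passage has Sven tearing the contract, not Elif.
(c) Not entailed — Sven tore the contract, not the wagon; the wagon belongs to the loading event.
(d) Not entailed — Sven unlocked the cabinet, not the loaf; the loaf belongs to the rinsing event.
(e) Entailed — 'rinse' is an activity; 'was rinsing' entails that some rinsing happened, so 'rinsed' holds.
(f) Entailed — dropping 'steadily', 'in the evening' and generalizing the agent leaves a sub-description the original still satisfies.

(e), (f)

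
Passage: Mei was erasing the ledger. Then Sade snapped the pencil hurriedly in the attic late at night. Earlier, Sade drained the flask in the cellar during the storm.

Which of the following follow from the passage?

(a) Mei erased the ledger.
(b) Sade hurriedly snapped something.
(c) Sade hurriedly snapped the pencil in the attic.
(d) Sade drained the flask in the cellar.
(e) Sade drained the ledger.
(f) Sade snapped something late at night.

(b), (c), (d), (f)

(a) Not entailed — 'was erasing' is progressive on an accomplishment; it does not entail the completed 'erased'.
(b) Entailed — this follows by dropping conjuncts from the snapping event's description.
(c) Entailed — this follows by dropping conjuncts from the snapping event's description.
(d) Entailed — the original entails any weakening of itself; this just drops 'during the storm'.
(e) Not entailed — Sade drained the flask, not the ledger; the ledger belongs to the erasing event.
(f) Entailed — every conjunct here is already in the original snapping event.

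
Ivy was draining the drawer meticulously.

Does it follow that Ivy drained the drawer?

'was draining' is progressive; for an accomplishment like 'drain the drawer', it doesn't entail completion.

no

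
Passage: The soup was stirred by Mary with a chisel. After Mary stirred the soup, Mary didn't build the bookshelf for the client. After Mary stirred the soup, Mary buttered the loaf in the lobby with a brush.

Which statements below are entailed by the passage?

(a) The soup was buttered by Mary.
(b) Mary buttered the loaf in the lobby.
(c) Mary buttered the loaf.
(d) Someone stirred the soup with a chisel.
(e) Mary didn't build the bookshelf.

(b), (c), (d)

(a) Not entailed — Mary buttered the loaf, not the soup; the soup belongs to the stirring event.
(b) Entailed — the original entails any weakening of itself; this just drops 'with a brush'.
(c) Entailed — every conjunct here is already in the original buttering event.
(d) Entailed — every conjunct here is already in the original stirring event.
(e) Not entailed — dropping 'for the client' under negation is not valid — the original leaves open that Mary built the bookshelf some other way.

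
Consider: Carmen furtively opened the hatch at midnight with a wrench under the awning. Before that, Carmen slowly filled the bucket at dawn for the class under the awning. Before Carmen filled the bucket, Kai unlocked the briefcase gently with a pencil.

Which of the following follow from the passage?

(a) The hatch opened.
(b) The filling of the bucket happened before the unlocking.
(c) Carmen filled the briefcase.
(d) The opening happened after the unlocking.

(a), (d)

(a) Entailed — 'Carmen opened the hatch' is causative; it entails the inchoative 'the hatch opened'.
(b) Not entailed — the narrative places the unlocking before the filling, not after.
(c) Not entailed — Carmen filled the bucket, not the briefcase; the briefcase belongs to the unlocking event.
(d) Entailed — the narrative places the unlocking before the opening.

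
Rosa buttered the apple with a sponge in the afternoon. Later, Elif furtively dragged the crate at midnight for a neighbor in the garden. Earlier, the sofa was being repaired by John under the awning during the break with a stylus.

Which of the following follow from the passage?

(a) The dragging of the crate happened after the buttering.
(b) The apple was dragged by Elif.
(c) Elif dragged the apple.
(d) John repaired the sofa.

(a) Entailed — the narrative places the buttering before the dragging.
(b) Not entailed — Elif dragged the crate, not the apple; the apple belongs to the buttering event.
(c) Not entailed — Elif dragged the crate, not the apple; the apple belongs to the buttering event.
(d) Not entailed — 'was repairing' is progressive on an accomplishment; it does not entail the completed 'repaired'.

(a)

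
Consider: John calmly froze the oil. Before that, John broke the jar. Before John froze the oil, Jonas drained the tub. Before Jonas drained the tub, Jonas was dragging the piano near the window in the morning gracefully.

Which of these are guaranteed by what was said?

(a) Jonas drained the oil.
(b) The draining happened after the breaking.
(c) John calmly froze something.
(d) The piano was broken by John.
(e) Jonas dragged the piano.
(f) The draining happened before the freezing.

(c), (e), (f)

(a) Not entailed — Jonas drained the tub, not the oil; the oil belongs to the freezing event.
(b) Not entailed — the narrative doesn't order the breaking relative to the draining.
(c) Entailed — every conjunct here is already in the original freezing event.
(d) Not entailed — John broke the jar, not the piano; the piano belongs to the dragging event.
(e) Entailed — 'drag' is an activity; 'was dragging' entails that some dragging happened, so 'dragged' holds.
(f) Entailed — the narrative places the draining before the freezing.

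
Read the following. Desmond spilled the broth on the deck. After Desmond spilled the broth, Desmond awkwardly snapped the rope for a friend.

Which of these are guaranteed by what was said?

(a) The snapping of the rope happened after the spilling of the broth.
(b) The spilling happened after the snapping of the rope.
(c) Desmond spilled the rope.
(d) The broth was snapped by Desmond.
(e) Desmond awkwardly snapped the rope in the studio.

(a) Entailed — the narrative places the spilling before the snapping.
(b) Not entailed — the narrative places the spilling before the snapping, not after.
(c) Not entailed — Desmond spilled the broth, not the rope; the rope belongs to the snapping event.
(d) Not entailed — Desmond snapped the rope, not the broth; the broth belongs to the spilling event.
(e) Not entailed — 'in the studio' adds information not in the original event.

(a)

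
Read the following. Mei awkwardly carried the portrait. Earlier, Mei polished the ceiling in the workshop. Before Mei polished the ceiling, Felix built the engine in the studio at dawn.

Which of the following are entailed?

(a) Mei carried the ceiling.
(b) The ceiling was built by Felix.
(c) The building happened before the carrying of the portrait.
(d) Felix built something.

(c), (d)

(a) Not entailed — Mei carried the portrait, not the ceiling; the ceiling belongs to the polishing event.
(b) Not entailed — Felix built the engine, not the ceiling; the ceiling belongs to the polishing event.
(c) Entailed — the narrative places the building before the carrying.
(d) Entailed — dropping 'at dawn', 'in the studio' and generalizing the patient leaves a sub-description the original still satisfies.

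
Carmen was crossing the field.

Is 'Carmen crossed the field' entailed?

'was crossing' is progressive; for an accomplishment like 'cross the field', it doesn't entail completion.

no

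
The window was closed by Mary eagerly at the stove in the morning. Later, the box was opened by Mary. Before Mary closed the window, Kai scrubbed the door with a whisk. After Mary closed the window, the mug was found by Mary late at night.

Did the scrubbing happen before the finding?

The narrative orders the scrubbing before the finding.

yes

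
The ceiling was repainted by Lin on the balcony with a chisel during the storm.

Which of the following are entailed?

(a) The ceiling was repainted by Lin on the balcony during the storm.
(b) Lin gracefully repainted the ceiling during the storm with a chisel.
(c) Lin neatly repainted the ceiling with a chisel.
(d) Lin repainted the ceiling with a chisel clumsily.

(a)

(a) Entailed — this follows by dropping conjuncts from the repainting event's description.
(b) Not entailed — 'gracefully' adds information not in the original event.
(c) Not entailed — 'neatly' adds information not in the original event.
(d) Not entailed — 'clumsily' adds information not in the original event.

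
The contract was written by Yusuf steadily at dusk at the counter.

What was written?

the contract

'the contract' marks the patient of the writing event.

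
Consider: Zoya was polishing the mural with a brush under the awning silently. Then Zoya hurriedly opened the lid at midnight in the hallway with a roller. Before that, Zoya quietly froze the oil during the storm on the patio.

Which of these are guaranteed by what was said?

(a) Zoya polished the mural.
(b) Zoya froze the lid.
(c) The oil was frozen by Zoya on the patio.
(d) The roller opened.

(a), (c)

(a) Entailed — 'polish' is an activity; 'was polishing' entails that some polishing happened, so 'polished' holds.
(b) Not entailed — Zoya froze the oil, not the lid; the lid belongs to the opening event.
(c) Entailed — this follows by dropping conjuncts from the freezing event's description.
(d) Not entailed — the lid is what opened, not the roller.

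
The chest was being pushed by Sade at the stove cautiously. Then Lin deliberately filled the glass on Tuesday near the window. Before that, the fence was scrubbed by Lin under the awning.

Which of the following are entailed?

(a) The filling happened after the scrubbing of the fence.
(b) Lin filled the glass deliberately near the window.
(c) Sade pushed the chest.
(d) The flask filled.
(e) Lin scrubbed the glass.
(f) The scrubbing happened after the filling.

(a) Entailed — the narrative places the scrubbing before the filling.
(b) Entailed — this follows by dropping conjuncts from the filling event's description.
(c) Entailed — 'push' is an activity; 'was pushing' entails that some pushing happened, so 'pushed' holds.
(d) Not entailed — the glass is what filled, not the flask.
(e) Not entailed — Lin scrubbed the fence, not the glass; the glass belongs to the filling event.
(f) Not entailed — the narrative places the scrubbing before the filling, not after.

(a), (b), (c)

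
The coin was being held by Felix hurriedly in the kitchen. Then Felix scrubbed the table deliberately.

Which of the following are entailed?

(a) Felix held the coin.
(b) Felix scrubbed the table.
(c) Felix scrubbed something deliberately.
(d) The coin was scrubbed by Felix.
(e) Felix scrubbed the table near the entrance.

(a), (b), (c)

(a) Entailed — 'hold' is an activity; 'was holding' entails that some holding happened, so 'held' holds.
(b) Entailed — this follows by dropping conjuncts from the scrubbing event's description.
(c) Entailed — every conjunct here is already in the original scrubbing event.
(d) Not entailed — Felix scrubbed the table, not the coin; the coin belongs to the holding event.
(e) Not entailed — 'near the entrance' adds information not in the original event.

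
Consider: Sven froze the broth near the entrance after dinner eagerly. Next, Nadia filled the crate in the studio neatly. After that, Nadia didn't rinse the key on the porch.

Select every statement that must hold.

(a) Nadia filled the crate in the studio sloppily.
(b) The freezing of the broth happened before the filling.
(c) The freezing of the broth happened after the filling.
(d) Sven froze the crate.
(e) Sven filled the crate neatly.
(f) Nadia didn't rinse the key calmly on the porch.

(b), (f)

(a) Not entailed — 'sloppily' adds a manner not in (and inconsistent with) the original.
(b) Entailed — the narrative places the freezing before the filling.
(c) Not entailed — the narrative places the freezing before the filling, not after.
(d) Not entailed — Sven froze the broth, not the crate; the crate belongs to the filling event.
(e) Not entailed — the passage has Nadia filling the crate, not Sven.
(f) Entailed — under negation, adding a further restriction is entailed: if no such rinsing event occurred, none occurred calmly either.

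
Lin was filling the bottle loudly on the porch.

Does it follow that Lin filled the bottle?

no

'was filling' is progressive; for an accomplishment like 'fill the bottle', it doesn't entail completion.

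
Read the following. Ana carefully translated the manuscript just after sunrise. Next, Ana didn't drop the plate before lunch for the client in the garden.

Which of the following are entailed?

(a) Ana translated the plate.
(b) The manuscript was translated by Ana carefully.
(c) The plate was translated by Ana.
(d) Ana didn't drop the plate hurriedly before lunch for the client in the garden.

(b), (d)

(a) Not entailed — Ana translated the manuscript, not the plate; the plate belongs to the dropping event.
(b) Entailed — this follows by dropping conjuncts from the translating event's description.
(c) Not entailed — Ana translated the manuscript, not the plate; the plate belongs to the dropping event.
(d) Entailed — under negation, adding a further restriction is entailed: if no such dropping event occurred, none occurred hurriedly either.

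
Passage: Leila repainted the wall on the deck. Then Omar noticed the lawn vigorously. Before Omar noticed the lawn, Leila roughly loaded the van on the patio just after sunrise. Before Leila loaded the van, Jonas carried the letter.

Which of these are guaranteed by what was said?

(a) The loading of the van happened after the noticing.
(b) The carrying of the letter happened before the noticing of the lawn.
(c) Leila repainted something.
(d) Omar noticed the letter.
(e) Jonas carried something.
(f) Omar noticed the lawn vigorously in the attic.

(a) Not entailed — the narrative places the loading before the noticing, not after.
(b) Entailed — the narrative places the carrying before the noticing.
(c) Entailed — this follows by dropping conjuncts from the repainting event's description.
(d) Not entailed — Omar noticed the lawn, not the letter; the letter belongs to the carrying event.
(e) Entailed — this follows by dropping conjuncts from the carrying event's description.
(f) Not entailed — 'in the attic' adds information not in the original event.

(b), (c), (e)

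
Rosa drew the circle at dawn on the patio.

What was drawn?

the circle

'the circle' marks the patient of the drawing event.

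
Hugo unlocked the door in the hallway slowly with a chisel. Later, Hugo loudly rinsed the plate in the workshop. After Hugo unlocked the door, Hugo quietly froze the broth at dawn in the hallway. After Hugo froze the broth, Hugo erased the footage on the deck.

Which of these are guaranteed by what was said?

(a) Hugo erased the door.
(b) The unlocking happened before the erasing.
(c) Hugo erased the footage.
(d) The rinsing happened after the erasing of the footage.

(a) Not entailed — Hugo erased the footage, not the door; the door belongs to the unlocking event.
(b) Entailed — the narrative places the unlocking before the erasing.
(c) Entailed — dropping 'on the deck' leaves a sub-description the original still satisfies.
(d) Not entailed — the narrative doesn't order the erasing relative to the rinsing.

(b), (c)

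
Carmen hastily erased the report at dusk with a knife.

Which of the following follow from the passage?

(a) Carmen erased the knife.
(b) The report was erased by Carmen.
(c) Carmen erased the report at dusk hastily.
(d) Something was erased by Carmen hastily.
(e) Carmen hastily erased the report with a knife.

(a) Not entailed — the knife is the instrument, not what was erased.
(b) Entailed — every conjunct here is already in the original erasing event.
(c) Entailed — dropping 'with a knife' leaves a sub-description the original still satisfies.
(d) Entailed — the original entails any weakening of itself; this just drops 'with a knife', 'at dusk' and generalizes the patient.
(e) Entailed — dropping 'at dusk' leaves a sub-description the original still satisfies.

(b), (c), (d), (e)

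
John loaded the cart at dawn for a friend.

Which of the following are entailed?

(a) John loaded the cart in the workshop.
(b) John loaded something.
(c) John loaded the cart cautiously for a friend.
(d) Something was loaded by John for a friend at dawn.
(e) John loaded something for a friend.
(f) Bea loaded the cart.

(a) Not entailed — 'in the workshop' adds information not in the original event.
(b) Entailed — the original entails any weakening of itself; this just drops 'for a friend', 'at dawn' and generalizes the patient.
(c) Not entailed — 'cautiously' adds information not in the original event.
(d) Entailed — generalizing the patient leaves a sub-description the original still satisfies.
(e) Entailed — every conjunct here is already in the original loading event.
(f) Not entailed — the passage has John loading the cart, not Bea.

(b), (d), (e)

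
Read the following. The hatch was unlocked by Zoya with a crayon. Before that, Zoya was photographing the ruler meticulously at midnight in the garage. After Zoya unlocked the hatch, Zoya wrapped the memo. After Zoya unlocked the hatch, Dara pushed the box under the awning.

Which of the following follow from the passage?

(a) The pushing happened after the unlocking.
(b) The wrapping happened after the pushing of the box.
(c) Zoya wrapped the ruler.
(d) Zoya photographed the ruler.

(a) Entailed — the narrative places the unlocking before the pushing.
(b) Not entailed — the narrative doesn't order the pushing relative to the wrapping.
(c) Not entailed — Zoya wrapped the memo, not the ruler; the ruler belongs to the photographing event.
(d) Not entailed — 'was photographing' is progressive on an accomplishment; it does not entail the completed 'photographed'.

(a)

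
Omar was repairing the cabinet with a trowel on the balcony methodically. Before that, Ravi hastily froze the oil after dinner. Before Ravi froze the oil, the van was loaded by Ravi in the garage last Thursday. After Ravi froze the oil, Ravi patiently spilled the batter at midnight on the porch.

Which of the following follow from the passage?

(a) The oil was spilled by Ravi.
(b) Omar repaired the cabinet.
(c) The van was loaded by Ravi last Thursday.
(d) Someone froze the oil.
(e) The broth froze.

(a) Not entailed — Ravi spilled the batter, not the oil; the oil belongs to the freezing event.
(b) Not entailed — 'was repairing' is progressive on an accomplishment; it does not entail the completed 'repaired'.
(c) Entailed — every conjunct here is already in the original loading event.
(d) Entailed — the original entails any weakening of itself; this just drops 'hastily', 'after dinner' and generalizes the agent.
(e) Not entailed — the oil is what froze, not the broth.

(c), (d)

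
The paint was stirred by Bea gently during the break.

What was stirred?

the paint

'the paint' marks the patient of the stirring event.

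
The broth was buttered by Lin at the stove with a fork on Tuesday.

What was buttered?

'the broth' marks the patient of the buttering event.

the broth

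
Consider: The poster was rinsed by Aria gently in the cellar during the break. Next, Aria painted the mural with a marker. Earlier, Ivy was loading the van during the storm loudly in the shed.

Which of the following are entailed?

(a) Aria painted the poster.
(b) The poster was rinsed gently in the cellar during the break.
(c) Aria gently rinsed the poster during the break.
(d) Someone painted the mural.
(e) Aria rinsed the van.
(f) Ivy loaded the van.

(a) Not entailed — Aria painted the mural, not the poster; the poster belongs to the rinsing event.
(b) Entailed — generalizing the agent leaves a sub-description the original still satisfies.
(c) Entailed — dropping 'in the cellar' leaves a sub-description the original still satisfies.
(d) Entailed — dropping 'with a marker' and generalizing the agent leaves a sub-description the original still satisfies.
(e) Not entailed — Aria rinsed the poster, not the van; the van belongs to the loading event.
(f) Not entailed — 'was loading' is progressive on an accomplishment; it does not entail the completed 'loaded'.

(b), (c), (d)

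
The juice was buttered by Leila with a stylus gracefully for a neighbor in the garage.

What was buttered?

'the juice' marks the patient of the buttering event.

the juice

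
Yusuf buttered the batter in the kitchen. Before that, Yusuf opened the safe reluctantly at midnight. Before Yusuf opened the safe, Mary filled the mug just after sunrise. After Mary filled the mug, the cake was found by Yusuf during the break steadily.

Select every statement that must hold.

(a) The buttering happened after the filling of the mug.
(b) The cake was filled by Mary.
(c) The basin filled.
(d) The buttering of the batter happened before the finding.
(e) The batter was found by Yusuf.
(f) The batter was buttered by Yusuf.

(a) Entailed — the narrative places the filling before the buttering.
(b) Not entailed — Mary filled the mug, not the cake; the cake belongs to the finding event.
(c) Not entailed — the mug is what filled, not the basin.
(d) Not entailed — the narrative doesn't order the buttering relative to the finding.
(e) Not entailed — Yusuf found the cake, not the batter; the batter belongs to the buttering event.
(f) Entailed — every conjunct here is already in the original buttering event.

(a), (f)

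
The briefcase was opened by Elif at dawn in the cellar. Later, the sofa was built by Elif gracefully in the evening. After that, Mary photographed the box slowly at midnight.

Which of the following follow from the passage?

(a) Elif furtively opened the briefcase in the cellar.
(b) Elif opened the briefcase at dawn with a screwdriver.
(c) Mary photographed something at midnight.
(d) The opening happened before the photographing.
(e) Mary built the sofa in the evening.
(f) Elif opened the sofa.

(c), (d)

(a) Not entailed — 'furtively' adds information not in the original event.
(b) Not entailed — 'with a screwdriver' adds information not in the original event.
(c) Entailed — dropping 'slowly' and generalizing the patient leaves a sub-description the original still satisfies.
(d) Entailed — the narrative places the opening before the photographing.
(e) Not entailed — the passage has Elif building the sofa, not Mary.
(f) Not entailed — Elif opened the briefcase, not the sofa; the sofa belongs to the building event.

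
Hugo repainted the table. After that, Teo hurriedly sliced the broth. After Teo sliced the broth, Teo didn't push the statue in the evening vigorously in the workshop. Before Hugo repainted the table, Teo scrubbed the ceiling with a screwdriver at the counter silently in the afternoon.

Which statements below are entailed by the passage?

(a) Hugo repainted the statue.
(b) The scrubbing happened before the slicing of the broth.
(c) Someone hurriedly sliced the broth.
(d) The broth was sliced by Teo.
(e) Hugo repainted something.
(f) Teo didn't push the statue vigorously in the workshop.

(b), (c), (d), (e)

(a) Not entailed — Hugo repainted the table, not the statue; the statue belongs to the pushing event.
(b) Entailed — the narrative places the scrubbing before the slicing.
(c) Entailed — generalizing the agent leaves a sub-description the original still satisfies.
(d) Entailed — every conjunct here is already in the original slicing event.
(e) Entailed — generalizing the patient leaves a sub-description the original still satisfies.
(f) Not entailed — dropping 'in the evening' under negation is not valid — the original leaves open that Teo pushed the statue some other way.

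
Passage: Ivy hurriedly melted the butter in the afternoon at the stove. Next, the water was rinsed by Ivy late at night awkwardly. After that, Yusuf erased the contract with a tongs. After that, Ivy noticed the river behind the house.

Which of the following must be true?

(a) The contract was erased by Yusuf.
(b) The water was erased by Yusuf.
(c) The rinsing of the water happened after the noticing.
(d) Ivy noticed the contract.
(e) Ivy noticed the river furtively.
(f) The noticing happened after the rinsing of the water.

(a) Entailed — every conjunct here is already in the original erasing event.
(b) Not entailed — Yusuf erased the contract, not the water; the water belongs to the rinsing event.
(c) Not entailed — the narrative places the rinsing before the noticing, not after.
(d) Not entailed — Ivy noticed the river, not the contract; the contract belongs to the erasing event.
(e) Not entailed — 'furtively' adds information not in the original event.
(f) Entailed — the narrative places the rinsing before the noticing.

(a), (f)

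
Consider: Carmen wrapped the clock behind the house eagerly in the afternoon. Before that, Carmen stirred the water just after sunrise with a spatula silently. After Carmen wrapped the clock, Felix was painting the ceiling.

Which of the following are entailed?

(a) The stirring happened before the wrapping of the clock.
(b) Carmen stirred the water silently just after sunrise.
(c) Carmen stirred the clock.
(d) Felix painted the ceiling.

(a) Entailed — the narrative places the stirring before the wrapping.
(b) Entailed — this follows by dropping conjuncts from the stirring event's description.
(c) Not entailed — Carmen stirred the water, not the clock; the clock belongs to the wrapping event.
(d) Not entailed — 'was painting' is progressive on an accomplishment; it does not entail the completed 'painted'.

(a), (b)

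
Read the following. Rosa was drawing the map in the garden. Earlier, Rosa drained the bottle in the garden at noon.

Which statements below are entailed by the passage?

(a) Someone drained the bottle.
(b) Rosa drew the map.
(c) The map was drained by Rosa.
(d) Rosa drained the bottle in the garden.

(a), (d)

(a) Entailed — every conjunct here is already in the original draining event.
(b) Not entailed — 'was drawing' is progressive on an accomplishment; it does not entail the completed 'drew'.
(c) Not entailed — Rosa drained the bottle, not the map; the map belongs to the drawing event.
(d) Entailed — this follows by dropping conjuncts from the draining event's description.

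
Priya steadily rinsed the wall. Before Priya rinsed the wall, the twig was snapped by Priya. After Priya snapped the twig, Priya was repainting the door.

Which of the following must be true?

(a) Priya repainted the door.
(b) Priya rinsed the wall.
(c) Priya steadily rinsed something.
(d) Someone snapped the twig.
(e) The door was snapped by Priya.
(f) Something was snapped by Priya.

(b), (c), (d), (f)

(a) Not entailed — 'was repainting' is progressive on an accomplishment; it does not entail the completed 'repainted'.
(b) Entailed — dropping 'steadily' leaves a sub-description the original still satisfies.
(c) Entailed — the original entails any weakening of itself; this just generalizes the patient.
(d) Entailed — every conjunct here is already in the original snapping event.
(e) Not entailed — Priya snapped the twig, not the door; the door belongs to the repainting event.
(f) Entailed — generalizing the patient leaves a sub-description the original still satisfies.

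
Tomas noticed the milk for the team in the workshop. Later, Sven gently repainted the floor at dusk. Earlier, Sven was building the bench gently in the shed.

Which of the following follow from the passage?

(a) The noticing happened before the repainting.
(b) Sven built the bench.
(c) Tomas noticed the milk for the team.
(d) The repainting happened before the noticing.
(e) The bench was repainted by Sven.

(a) Entailed — the narrative places the noticing before the repainting.
(b) Not entailed — 'was building' is progressive on an accomplishment; it does not entail the completed 'built'.
(c) Entailed — this follows by dropping conjuncts from the noticing event's description.
(d) Not entailed — the narrative places the noticing before the repainting, not after.
(e) Not entailed — Sven repainted the floor, not the bench; the bench belongs to the building event.

(a), (c)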